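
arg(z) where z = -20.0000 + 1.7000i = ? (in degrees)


Re = -20, Im = 1.7
arg = atan2(1.7, -20) = 175.1415 degrees

arg(z) = 175.1415 degrees


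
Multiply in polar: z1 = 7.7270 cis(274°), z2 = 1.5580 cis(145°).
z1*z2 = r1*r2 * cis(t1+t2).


r = 7.7270 * 1.5580 = 12.0387
theta = 274° + 145° = 419° = 59° (mod 360)

12.0387 cis(59°)


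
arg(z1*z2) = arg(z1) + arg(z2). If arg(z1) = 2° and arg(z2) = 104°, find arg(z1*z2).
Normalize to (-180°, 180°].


arg(z1*z2) = 2° + 104° = 106°
Normalized to (-180°, 180°]: 106°

106°


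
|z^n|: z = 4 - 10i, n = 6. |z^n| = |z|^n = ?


|z| = sqrt(16+100) = sqrt(116) = 10.7703
|z^6| = |z|^6 = (sqrt(116))^6 = 116^3 = 1560896

|z^6| = 1560896


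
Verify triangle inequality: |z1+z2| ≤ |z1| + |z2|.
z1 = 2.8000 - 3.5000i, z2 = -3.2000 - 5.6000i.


|z1| = sqrt(2.8^2 + (-3.5)^2) = sqrt(20.09) = 4.4822
|z2| = sqrt((-3.2)^2 + (-5.6)^2) = sqrt(41.6) = 6.4498
z1+z2 = -0.4000 - 9.1000i
|z1+z2| = sqrt(82.97) = 9.1088
|z1|+|z2| = 4.4822 + 6.4498 = 10.9320

|z1+z2| = 9.1088 ≤ |z1|+|z2| = 10.9320 (verified)


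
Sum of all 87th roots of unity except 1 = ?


With w = e^(2*pi*i/87), all 87 of the 87th roots of unity w^0 = 1, w, ..., w^(86) sum to 0: 1 + w + ... + w^(86) = (1 - w^87)/(1 - w) = 0 since w^87 = 1, w ≠ 1.
Removing the root 1: w + w^2 + ... + w^(86) = 0 - 1 = -1

Sum = -1


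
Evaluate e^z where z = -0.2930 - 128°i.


e^-0.2930 = 0.7460
cos(-128°) = -0.6157
sin(-128°) = -0.78801
Real = 0.7460*(-0.6157) = -0.4593
Imag = 0.7460*(-0.78801) = -0.5879

-0.4593 - 0.5879i


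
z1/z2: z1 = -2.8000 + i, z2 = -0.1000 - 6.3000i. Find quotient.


Conjugate of z2 = -0.1000 + 6.3000i
Numerator: (-2.8000 + i)(-0.1000 + 6.3000i) = -6.0200 - 17.7400i
Denominator: (-0.1)^2 + (-6.3)^2 = 39.7
Result = (-6.0200 - 17.7400i)/39.7

-0.1516 - 0.4469i


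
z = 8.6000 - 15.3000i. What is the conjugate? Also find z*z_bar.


z_bar = 8.6000 + 15.3000i
z*z_bar = 8.6^2 + (-15.3)^2 = 73.96 + 234.09 = 308.05

z_bar = 8.6000 + 15.3000i, z*z_bar = 308.05


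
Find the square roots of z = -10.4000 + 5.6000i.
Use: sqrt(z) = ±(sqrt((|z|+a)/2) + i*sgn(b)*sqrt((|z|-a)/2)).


|z| = sqrt(108.16+31.36) = 11.8119
sqrt((|z|+a)/2) = sqrt((11.8119+(-10.4))/2) = sqrt(0.7059) = 0.8402
sqrt((|z|-a)/2) = sqrt((11.8119-(-10.4))/2) = sqrt(11.1059) = 3.3326

±(0.8402 + 3.3326i) i.e. 0.8402 + 3.3326i and -0.8402 - 3.3326i


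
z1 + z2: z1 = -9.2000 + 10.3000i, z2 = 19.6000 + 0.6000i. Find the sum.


Real: -9.2 + 19.6 = 10.4
Imag: 10.3 + 0.6 = 10.9

10.4000 + 10.9000i


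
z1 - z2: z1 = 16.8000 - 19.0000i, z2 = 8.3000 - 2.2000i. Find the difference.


Real: 16.8 - 8.3 = 8.5
Imag: -19 + 2.2 = -16.8

8.5000 - 16.8000i


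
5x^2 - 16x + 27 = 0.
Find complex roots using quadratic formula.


disc = (-16)^2 - 4*5*27 = 256 - 540 = -284
sqrt(|disc|) = sqrt(284) = 16.8523
Real part = 16/(2*5) = 1.6000
Imag part = 16.8523/(2*5) = 1.6852

1.6000 ± 1.6852i


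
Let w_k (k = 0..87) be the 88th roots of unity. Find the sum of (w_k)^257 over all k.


The roots are w_k = w^k with w = e^(2*pi*i/88), and (w^k)^257 = (w^257)^k.
So S = 1 + u + u^2 + ... + u^(87) with u = w^257.
257 = 2*88 + 81, so 257 is not a multiple of 88: u = (w^88)^2 * w^81 = w^81 ≠ 1 (w is a primitive 88th root), while u^88 = (w^88)^257 = 1.
Geometric series: S = (1 - u^88)/(1 - u) = (1 - 1)/(1 - u) = 0

S = 0


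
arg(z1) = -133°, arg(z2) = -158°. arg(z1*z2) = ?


arg(z1*z2) = -133° - 158° = -291°
Normalized to (-180°, 180°]: 69°

69°


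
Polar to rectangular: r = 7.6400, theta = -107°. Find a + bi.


a = 7.6400*cos(-107°) = 7.6400*(-0.29237) = -2.2337
b = 7.6400*sin(-107°) = 7.6400*(-0.956305) = -7.3062

-2.2337 - 7.3062i


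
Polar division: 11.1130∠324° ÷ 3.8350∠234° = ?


r = 11.1130 / 3.8350 = 2.8978
theta = 324° - 234° = 90° = 90° (mod 360)

2.8978 cis(90°)


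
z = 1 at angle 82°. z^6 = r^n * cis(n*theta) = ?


r^6 = 1^6 = 1
n*theta = 6*82° = 492° = 132° (mod 360)
a = 1*cos(132°) = -0.6691
b = 1*sin(132°) = 0.7431

1 cis(132°) = -0.6691 + 0.7431i


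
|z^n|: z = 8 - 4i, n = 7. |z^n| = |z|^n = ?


|z| = sqrt(64+16) = sqrt(80) = 8.9443
|z^7| = |z|^7 = (sqrt(80))^7 = 80^3 * sqrt(80) = 512000*sqrt(80)

|z^7| = 512000*sqrt(80) ≈ 4579467.2179


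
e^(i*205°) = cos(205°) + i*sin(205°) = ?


cos(205°) = -0.9063
sin(205°) = -0.4226

e^(i*205°) = -0.9063 - 0.4226i


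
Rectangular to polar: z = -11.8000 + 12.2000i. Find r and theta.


r = sqrt(139.24+148.84) = sqrt(288.08) = 16.9729
theta = atan2(12.2, -11.8) = 134.0452 degrees

r = 16.9729, theta = 134.0452 degrees


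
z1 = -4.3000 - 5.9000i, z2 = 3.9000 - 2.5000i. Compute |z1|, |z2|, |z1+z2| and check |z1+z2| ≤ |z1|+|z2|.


|z1| = sqrt((-4.3)^2 + (-5.9)^2) = sqrt(53.3) = 7.3007
|z2| = sqrt(3.9^2 + (-2.5)^2) = sqrt(21.46) = 4.6325
z1+z2 = -0.4000 - 8.4000i
|z1+z2| = sqrt(70.72) = 8.4095
|z1|+|z2| = 7.3007 + 4.6325 = 11.9332

|z1+z2| = 8.4095 ≤ |z1|+|z2| = 11.9332 (verified)


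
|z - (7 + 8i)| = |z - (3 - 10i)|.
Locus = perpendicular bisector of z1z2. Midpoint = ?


Equal distances means the locus is the perpendicular bisector of z1 and z2.
Midpoint = ((7+3)/2, (8+(-10))/2) = (5.0000, -1.0000)

Perpendicular bisector through (5.0000, -1.0000)


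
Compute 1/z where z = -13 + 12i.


|z|^2 = 169+144 = 313
1/z = (-13 - 12i)/313

1/z = -0.0415 - 0.0383i


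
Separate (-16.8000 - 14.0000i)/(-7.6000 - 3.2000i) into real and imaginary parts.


Multiply by conjugate: (-16.8000 - 14.0000i)(-7.6000 + 3.2000i) / ((-7.6)^2 + (-3.2)^2)
Numerator real = -16.8*(-7.6) - (14)*(-3.2) = 172.48
Numerator imag = -14*(-7.6) - (-16.8)*(-3.2) = 52.64
Denominator = 68
Re(z) = 172.48/68 = 2.5365
Im(z) = 52.64/68 = 0.7741

Re(z) = 2.5365, Im(z) = 0.7741


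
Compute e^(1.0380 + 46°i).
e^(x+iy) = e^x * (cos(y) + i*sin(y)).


e^1.0380 = 2.8236
cos(46°) = 0.69466
sin(46°) = 0.71934
Real = 2.8236*0.69466 = 1.9614
Imag = 2.8236*0.71934 = 2.0311

1.9614 + 2.0311i


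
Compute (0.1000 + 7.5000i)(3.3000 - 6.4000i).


Real = 0.1*3.3 - 7.5*(-6.4) = 0.33 - (-48) = 48.33
Imag = 0.1*(-6.4) + 3.3*7.5 = -0.64 + 24.75 = 24.11

48.3300 + 24.1100i


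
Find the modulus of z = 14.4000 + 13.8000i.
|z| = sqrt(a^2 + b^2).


|z| = sqrt(14.4^2 + 13.8^2) = sqrt(207.36 + 190.44) = sqrt(397.8) = 19.9449

|z| = 19.9449


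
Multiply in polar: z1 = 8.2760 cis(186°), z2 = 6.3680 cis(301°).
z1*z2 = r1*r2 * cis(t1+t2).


r = 8.2760 * 6.3680 = 52.7016
theta = 186° + 301° = 487° = 127° (mod 360)

52.7016 cis(127°)


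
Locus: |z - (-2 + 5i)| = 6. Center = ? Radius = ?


|z - z0| = r is a circle with center z0 and radius r.
Center = (-2, 5), radius = 6

Circle with center (-2, 5) and radius 6


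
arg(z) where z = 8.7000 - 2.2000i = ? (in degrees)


Re = 8.7, Im = -2.2
arg = atan2(-2.2, 8.7) = -14.1911 degrees

arg(z) = -14.1911 degrees


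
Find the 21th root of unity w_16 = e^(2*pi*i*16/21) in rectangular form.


Angle = 360*16/21 = 274.2857°
a = cos(274.2857°) = 0.0747
b = sin(274.2857°) = -0.9972

0.0747 - 0.9972i


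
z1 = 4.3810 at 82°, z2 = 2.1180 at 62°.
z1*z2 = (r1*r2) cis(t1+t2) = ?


r = 4.3810 * 2.1180 = 9.2790
theta = 82° + 62° = 144° = 144° (mod 360)

9.2790 cis(144°)


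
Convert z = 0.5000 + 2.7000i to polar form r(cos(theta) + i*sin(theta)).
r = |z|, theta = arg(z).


r = sqrt(0.25+7.29) = sqrt(7.54) = 2.7459
theta = atan2(2.7, 0.5) = 79.5085 degrees

r = 2.7459, theta = 79.5085 degrees


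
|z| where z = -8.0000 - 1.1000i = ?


|z| = sqrt((-8)^2 + (-1.1)^2) = sqrt(64 + 1.21) = sqrt(65.21) = 8.0753

|z| = 8.0753


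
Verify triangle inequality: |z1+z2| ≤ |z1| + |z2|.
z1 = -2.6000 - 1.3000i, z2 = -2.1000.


|z1| = sqrt((-2.6)^2 + (-1.3)^2) = sqrt(8.45) = 2.9069
|z2| = sqrt((-2.1)^2 + 0^2) = sqrt(4.41) = 2.1000
z1+z2 = -4.7000 - 1.3000i
|z1+z2| = sqrt(23.78) = 4.8765
|z1|+|z2| = 2.9069 + 2.1000 = 5.0069

|z1+z2| = 4.8765 ≤ |z1|+|z2| = 5.0069 (verified)


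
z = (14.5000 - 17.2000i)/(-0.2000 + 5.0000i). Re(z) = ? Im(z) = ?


Multiply by conjugate: (14.5000 - 17.2000i)(-0.2000 - 5.0000i) / ((-0.2)^2 + 5^2)
Numerator real = 14.5*(-0.2) - (17.2)*5 = -88.9
Numerator imag = -17.2*(-0.2) - 14.5*5 = -69.06
Denominator = 25.04
Re(z) = -88.9/25.04 = -3.5503
Im(z) = -69.06/25.04 = -2.7580

Re(z) = -3.5503, Im(z) = -2.7580


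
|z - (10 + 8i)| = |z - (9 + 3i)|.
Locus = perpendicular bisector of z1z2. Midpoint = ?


Equal distances means the locus is the perpendicular bisector of z1 and z2.
Midpoint = ((10+9)/2, (8+3)/2) = (9.5000, 5.5000)

Perpendicular bisector through (9.5000, 5.5000)


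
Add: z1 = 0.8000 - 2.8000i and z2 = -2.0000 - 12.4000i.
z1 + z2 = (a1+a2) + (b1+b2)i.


Real: 0.8 - 2 = -1.2
Imag: -2.8 - 12.4 = -15.2

-1.2000 - 15.2000i


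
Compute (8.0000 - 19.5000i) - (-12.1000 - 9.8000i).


Real: 8 + 12.1 = 20.1
Imag: -19.5 + 9.8 = -9.7

20.1000 - 9.7000i


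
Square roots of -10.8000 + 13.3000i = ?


|z| = sqrt(116.64+176.89) = 17.1327
sqrt((|z|+a)/2) = sqrt((17.1327+(-10.8))/2) = sqrt(3.1664) = 1.7794
sqrt((|z|-a)/2) = sqrt((17.1327-(-10.8))/2) = sqrt(13.9664) = 3.7372

±(1.7794 + 3.7372i) i.e. 1.7794 + 3.7372i and -1.7794 - 3.7372i


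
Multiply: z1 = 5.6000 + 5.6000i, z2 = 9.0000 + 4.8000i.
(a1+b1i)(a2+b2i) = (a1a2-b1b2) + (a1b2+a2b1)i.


Real = 5.6*9 - 5.6*4.8 = 50.4 - 26.88 = 23.52
Imag = 5.6*4.8 + 9*5.6 = 26.88 + 50.4 = 77.28

23.5200 + 77.2800i


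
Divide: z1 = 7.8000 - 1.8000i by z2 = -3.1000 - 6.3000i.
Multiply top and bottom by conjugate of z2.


Conjugate of z2 = -3.1000 + 6.3000i
Numerator: (7.8000 - 1.8000i)(-3.1000 + 6.3000i) = -12.8400 + 54.7200i
Denominator: (-3.1)^2 + (-6.3)^2 = 49.3
Result = (-12.8400 + 54.7200i)/49.3

-0.2604 + 1.1099i


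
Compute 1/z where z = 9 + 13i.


|z|^2 = 81+169 = 250
1/z = (9 - 13i)/250

1/z = 0.0360 - 0.0520i


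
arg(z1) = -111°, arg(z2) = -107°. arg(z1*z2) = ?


arg(z1*z2) = -111° - 107° = -218°
Normalized to (-180°, 180°]: 142°

142°


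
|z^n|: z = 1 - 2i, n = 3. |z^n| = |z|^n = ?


|z| = sqrt(1+4) = sqrt(5) = 2.2361
|z^3| = |z|^3 = (sqrt(5))^3 = 5*sqrt(5)

|z^3| = 5*sqrt(5) ≈ 11.1803


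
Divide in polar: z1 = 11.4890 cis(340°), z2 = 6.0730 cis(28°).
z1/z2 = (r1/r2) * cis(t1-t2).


r = 11.4890 / 6.0730 = 1.8918
theta = 340° - 28° = 312° = 312° (mod 360)

1.8918 cis(312°)


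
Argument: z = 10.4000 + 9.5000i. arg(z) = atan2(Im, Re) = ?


Re = 10.4, Im = 9.5
arg = atan2(9.5, 10.4) = 42.4105 degrees

arg(z) = 42.4105 degrees


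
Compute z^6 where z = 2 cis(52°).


r^6 = 2^6 = 64
n*theta = 6*52° = 312° = 312° (mod 360)
a = 64*cos(312°) = 42.8244
b = 64*sin(312°) = -47.5613

64 cis(312°) = 42.8244 - 47.5613i


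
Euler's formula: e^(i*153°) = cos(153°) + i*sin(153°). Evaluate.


cos(153°) = -0.8910
sin(153°) = 0.4540

e^(i*153°) = -0.8910 + 0.4540i


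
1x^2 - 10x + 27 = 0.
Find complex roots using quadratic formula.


disc = (-10)^2 - 4*1*27 = 100 - 108 = -8
sqrt(|disc|) = sqrt(8) = 2.8284
Real part = 10/(2*1) = 5.0000
Imag part = 2.8284/(2*1) = 1.4142

5.0000 ± 1.4142i


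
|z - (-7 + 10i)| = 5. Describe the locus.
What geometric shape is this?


|z - z0| = r is a circle with center z0 and radius r.
Center = (-7, 10), radius = 5

Circle with center (-7, 10) and radius 5


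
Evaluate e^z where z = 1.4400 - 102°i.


e^1.4400 = 4.2207
cos(-102°) = -0.2079
sin(-102°) = -0.97815
Real = 4.2207*(-0.2079) = -0.8775
Imag = 4.2207*(-0.97815) = -4.1285

-0.8775 - 4.1285i


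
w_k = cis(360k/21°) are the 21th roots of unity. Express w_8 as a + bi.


Angle = 360*8/21 = 137.1429°
a = cos(137.1429°) = -0.7331
b = sin(137.1429°) = 0.6802

-0.7331 + 0.6802i


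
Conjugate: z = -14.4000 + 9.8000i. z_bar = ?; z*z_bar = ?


z_bar = -14.4000 - 9.8000i
z*z_bar = (-14.4)^2 + 9.8^2 = 207.36 + 96.04 = 303.4

z_bar = -14.4000 - 9.8000i, z*z_bar = 303.4


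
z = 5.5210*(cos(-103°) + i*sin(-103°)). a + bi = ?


a = 5.5210*cos(-103°) = 5.5210*(-0.224951) = -1.2420
b = 5.5210*sin(-103°) = 5.5210*(-0.97437) = -5.3795

-1.2420 - 5.3795i


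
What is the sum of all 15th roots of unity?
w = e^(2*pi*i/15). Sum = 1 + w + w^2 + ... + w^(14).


The sum of all 15th roots of unity is 0.
Geometric series: (1 - w^15)/(1 - w) = (1-1)/(1-w) = 0 since w^15 = 1, w ≠ 1.
Alternatively: coefficient of z^14 in z^15 - 1 is 0.

0


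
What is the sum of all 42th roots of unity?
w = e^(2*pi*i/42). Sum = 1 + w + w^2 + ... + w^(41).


The sum of all 42th roots of unity is 0.
Geometric series: (1 - w^42)/(1 - w) = (1-1)/(1-w) = 0 since w^42 = 1, w ≠ 1.
Alternatively: coefficient of z^41 in z^42 - 1 is 0.

0


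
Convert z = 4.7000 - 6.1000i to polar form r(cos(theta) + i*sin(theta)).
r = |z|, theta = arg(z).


r = sqrt(22.09+37.21) = sqrt(59.3) = 7.7006
theta = atan2(-6.1, 4.7) = -52.3860 degrees

r = 7.7006, theta = -52.3860 degrees


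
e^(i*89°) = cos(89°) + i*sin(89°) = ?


cos(89°) = 0.0175
sin(89°) = 0.9998

e^(i*89°) = 0.0175 + 0.9998i


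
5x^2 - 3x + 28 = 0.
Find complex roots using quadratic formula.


disc = (-3)^2 - 4*5*28 = 9 - 560 = -551
sqrt(|disc|) = sqrt(551) = 23.4734
Real part = 3/(2*5) = 0.3000
Imag part = 23.4734/(2*5) = 2.3473

0.3000 ± 2.3473i


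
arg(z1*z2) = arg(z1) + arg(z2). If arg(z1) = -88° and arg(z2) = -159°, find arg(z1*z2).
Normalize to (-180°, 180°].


arg(z1*z2) = -88° - 159° = -247°
Normalized to (-180°, 180°]: 113°

113°


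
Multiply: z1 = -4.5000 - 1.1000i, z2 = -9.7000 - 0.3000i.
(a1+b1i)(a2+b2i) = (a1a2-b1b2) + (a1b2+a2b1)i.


Real = -4.5*(-9.7) - (-1.1)*(-0.3) = 43.65 - 0.33 = 43.32
Imag = -4.5*(-0.3) - (9.7)*(-1.1) = 1.35 + 10.67 = 12.02

43.3200 + 12.0200i


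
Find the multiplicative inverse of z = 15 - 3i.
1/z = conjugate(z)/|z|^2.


|z|^2 = 225+9 = 234
1/z = (15 + 3i)/234

1/z = 0.0641 + 0.0128i


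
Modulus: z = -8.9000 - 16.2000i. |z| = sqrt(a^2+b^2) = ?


|z| = sqrt((-8.9)^2 + (-16.2)^2) = sqrt(79.21 + 262.44) = sqrt(341.65) = 18.4838

|z| = 18.4838


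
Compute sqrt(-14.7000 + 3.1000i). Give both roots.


|z| = sqrt(216.09+9.61) = 15.0233
sqrt((|z|+a)/2) = sqrt((15.0233+(-14.7))/2) = sqrt(0.1617) = 0.4021
sqrt((|z|-a)/2) = sqrt((15.0233-(-14.7))/2) = sqrt(14.8617) = 3.8551

±(0.4021 + 3.8551i) i.e. 0.4021 + 3.8551i and -0.4021 - 3.8551i


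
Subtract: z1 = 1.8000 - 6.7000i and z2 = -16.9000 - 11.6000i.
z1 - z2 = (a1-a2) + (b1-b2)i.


Real: 1.8 + 16.9 = 18.7
Imag: -6.7 + 11.6 = 4.9

18.7000 + 4.9000i


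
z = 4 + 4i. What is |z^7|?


|z| = sqrt(16+16) = sqrt(32) = 5.6569
|z^7| = |z|^7 = (sqrt(32))^7 = 32^3 * sqrt(32) = 32768*sqrt(32)

|z^7| = 32768*sqrt(32) ≈ 185363.8000


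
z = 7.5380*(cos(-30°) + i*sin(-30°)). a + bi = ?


a = 7.5380*cos(-30°) = 7.5380*0.86603 = 6.5281
b = 7.5380*sin(-30°) = 7.5380*(-0.5) = -3.7690

6.5281 - 3.7690i


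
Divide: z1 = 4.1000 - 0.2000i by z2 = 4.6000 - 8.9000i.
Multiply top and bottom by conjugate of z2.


Conjugate of z2 = 4.6000 + 8.9000i
Numerator: (4.1000 - 0.2000i)(4.6000 + 8.9000i) = 20.6400 + 35.5700i
Denominator: 4.6^2 + (-8.9)^2 = 100.37
Result = (20.6400 + 35.5700i)/100.37

0.2056 + 0.3544i


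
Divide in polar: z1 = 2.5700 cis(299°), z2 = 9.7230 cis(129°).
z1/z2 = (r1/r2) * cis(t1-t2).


r = 2.5700 / 9.7230 = 0.2643
theta = 299° - 129° = 170° = 170° (mod 360)

0.2643 cis(170°)


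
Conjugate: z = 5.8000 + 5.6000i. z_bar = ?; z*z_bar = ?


z_bar = 5.8000 - 5.6000i
z*z_bar = 5.8^2 + 5.6^2 = 33.64 + 31.36 = 65

z_bar = 5.8000 - 5.6000i, z*z_bar = 65


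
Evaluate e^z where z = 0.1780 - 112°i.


e^0.1780 = 1.1948
cos(-112°) = -0.3746
sin(-112°) = -0.9272
Real = 1.1948*(-0.3746) = -0.4476
Imag = 1.1948*(-0.9272) = -1.1078

-0.4476 - 1.1078i


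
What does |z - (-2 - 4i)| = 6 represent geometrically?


|z - z0| = r is a circle with center z0 and radius r.
Center = (-2, -4), radius = 6

Circle with center (-2, -4) and radius 6


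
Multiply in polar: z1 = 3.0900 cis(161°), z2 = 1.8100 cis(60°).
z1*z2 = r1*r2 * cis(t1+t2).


r = 3.0900 * 1.8100 = 5.5929
theta = 161° + 60° = 221° = 221° (mod 360)

5.5929 cis(221°)


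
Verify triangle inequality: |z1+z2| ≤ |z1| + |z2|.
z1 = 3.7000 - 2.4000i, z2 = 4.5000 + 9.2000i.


|z1| = sqrt(3.7^2 + (-2.4)^2) = sqrt(19.45) = 4.4102
|z2| = sqrt(4.5^2 + 9.2^2) = sqrt(104.89) = 10.2416
z1+z2 = 8.2000 + 6.8000i
|z1+z2| = sqrt(113.48) = 10.6527
|z1|+|z2| = 4.4102 + 10.2416 = 14.6518

|z1+z2| = 10.6527 ≤ |z1|+|z2| = 14.6518 (verified)


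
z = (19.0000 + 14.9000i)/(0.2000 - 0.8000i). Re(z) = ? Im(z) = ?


Multiply by conjugate: (19.0000 + 14.9000i)(0.2000 + 0.8000i) / (0.2^2 + (-0.8)^2)
Numerator real = 19*0.2 + 14.9*(-0.8) = -8.12
Numerator imag = 14.9*0.2 - 19*(-0.8) = 18.18
Denominator = 0.68
Re(z) = -8.12/0.68 = -11.9412
Im(z) = 18.18/0.68 = 26.7353

Re(z) = -11.9412, Im(z) = 26.7353


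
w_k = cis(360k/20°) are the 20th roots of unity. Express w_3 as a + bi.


Angle = 360*3/20 = 54°
a = cos(54°) = 0.5878
b = sin(54°) = 0.8090

0.5878 + 0.8090i


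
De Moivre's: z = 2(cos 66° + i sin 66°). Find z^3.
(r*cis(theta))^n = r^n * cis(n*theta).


r^3 = 2^3 = 8
n*theta = 3*66° = 198° = 198° (mod 360)
a = 8*cos(198°) = -7.6085
b = 8*sin(198°) = -2.4721

8 cis(198°) = -7.6085 - 2.4721i


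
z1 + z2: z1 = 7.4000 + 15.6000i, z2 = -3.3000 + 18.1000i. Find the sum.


Real: 7.4 - 3.3 = 4.1
Imag: 15.6 + 18.1 = 33.7

4.1000 + 33.7000i


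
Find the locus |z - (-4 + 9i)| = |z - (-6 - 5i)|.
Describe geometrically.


Equal distances means the locus is the perpendicular bisector of z1 and z2.
Midpoint = ((-4+(-6))/2, (9+(-5))/2) = (-5.0000, 2.0000)

Perpendicular bisector through (-5.0000, 2.0000)


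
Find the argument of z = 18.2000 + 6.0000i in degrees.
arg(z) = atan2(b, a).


Re = 18.2, Im = 6
arg = atan2(6, 18.2) = 18.2459 degrees

arg(z) = 18.2459 degrees


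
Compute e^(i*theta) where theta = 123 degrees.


cos(123°) = -0.5446
sin(123°) = 0.8387

e^(i*123°) = -0.5446 + 0.8387i


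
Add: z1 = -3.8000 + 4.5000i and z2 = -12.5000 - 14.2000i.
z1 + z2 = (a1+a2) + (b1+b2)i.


Real: -3.8 - 12.5 = -16.3
Imag: 4.5 - 14.2 = -9.7

-16.3000 - 9.7000i


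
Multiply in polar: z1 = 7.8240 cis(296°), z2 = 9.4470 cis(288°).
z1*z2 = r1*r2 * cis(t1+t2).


r = 7.8240 * 9.4470 = 73.9133
theta = 296° + 288° = 584° = 224° (mod 360)

73.9133 cis(224°)


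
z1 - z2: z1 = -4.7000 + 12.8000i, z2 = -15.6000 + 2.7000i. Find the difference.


Real: -4.7 + 15.6 = 10.9
Imag: 12.8 - 2.7 = 10.1

10.9000 + 10.1000i


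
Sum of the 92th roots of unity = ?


The sum of all 92th roots of unity is 0.
Geometric series: (1 - w^92)/(1 - w) = (1-1)/(1-w) = 0 since w^92 = 1, w ≠ 1.
Alternatively: coefficient of z^91 in z^92 - 1 is 0.

0


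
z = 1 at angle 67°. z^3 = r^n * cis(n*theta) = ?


r^3 = 1^3 = 1
n*theta = 3*67° = 201° = 201° (mod 360)
a = 1*cos(201°) = -0.9336
b = 1*sin(201°) = -0.3584

1 cis(201°) = -0.9336 - 0.3584i


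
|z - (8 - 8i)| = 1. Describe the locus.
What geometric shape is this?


|z - z0| = r is a circle with center z0 and radius r.
Center = (8, -8), radius = 1

Circle with center (8, -8) and radius 1


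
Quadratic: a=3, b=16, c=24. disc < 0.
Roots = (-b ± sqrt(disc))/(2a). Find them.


disc = 16^2 - 4*3*24 = 256 - 288 = -32
sqrt(|disc|) = sqrt(32) = 5.6569
Real part = -16/(2*3) = -2.6667
Imag part = 5.6569/(2*3) = 0.9428

-2.6667 ± 0.9428i


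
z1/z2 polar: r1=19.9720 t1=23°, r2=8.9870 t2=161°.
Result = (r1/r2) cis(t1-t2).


r = 19.9720 / 8.9870 = 2.2223
theta = 23° - 161° = -138° = 222° (mod 360)

2.2223 cis(222°)


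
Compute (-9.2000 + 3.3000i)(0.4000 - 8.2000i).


Real = -9.2*0.4 - 3.3*(-8.2) = -3.68 - (-27.06) = 23.38
Imag = -9.2*(-8.2) + 0.4*3.3 = 75.44 + 1.32 = 76.76

23.3800 + 76.7600i


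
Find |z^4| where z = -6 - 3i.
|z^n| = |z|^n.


|z| = sqrt(36+9) = sqrt(45) = 6.7082
|z^4| = |z|^4 = (sqrt(45))^4 = 45^2 = 2025

|z^4| = 2025


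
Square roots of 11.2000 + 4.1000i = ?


|z| = sqrt(125.44+16.81) = 11.9269
sqrt((|z|+a)/2) = sqrt((11.9269+11.2)/2) = sqrt(11.5634) = 3.4005
sqrt((|z|-a)/2) = sqrt((11.9269-11.2)/2) = sqrt(0.3634) = 0.6029

±(3.4005 + 0.6029i) i.e. 3.4005 + 0.6029i and -3.4005 - 0.6029i


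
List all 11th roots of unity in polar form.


The 11th roots of unity are cis(360k/11°) for k=0..10
Angle step = 360/11 = 32.7273°
Primitive root: cis(32.7273°)
Primitive root = 0.8413 + 0.5406i

11 roots at angles: 0°, 32.7273°, 65.4545°, 98.1818°, 130.9091°, 163.6364°, 196.3636°, 229.0909°, 261.8182°, 294.5455°, 327.2727°


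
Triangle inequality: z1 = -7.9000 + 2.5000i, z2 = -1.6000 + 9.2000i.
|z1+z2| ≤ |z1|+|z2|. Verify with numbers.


|z1| = sqrt((-7.9)^2 + 2.5^2) = sqrt(68.66) = 8.2861
|z2| = sqrt((-1.6)^2 + 9.2^2) = sqrt(87.2) = 9.3381
z1+z2 = -9.5000 + 11.7000i
|z1+z2| = sqrt(227.14) = 15.0712
|z1|+|z2| = 8.2861 + 9.3381 = 17.6242

|z1+z2| = 15.0712 ≤ |z1|+|z2| = 17.6242 (verified)


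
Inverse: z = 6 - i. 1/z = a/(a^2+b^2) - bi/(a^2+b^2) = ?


|z|^2 = 36+1 = 37
1/z = (6 + 1i)/37

1/z = 0.1622 + 0.0270i


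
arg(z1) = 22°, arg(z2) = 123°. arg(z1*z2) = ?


arg(z1*z2) = 22° + 123° = 145°
Normalized to (-180°, 180°]: 145°

145°


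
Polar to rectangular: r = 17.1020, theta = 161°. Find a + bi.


a = 17.1020*cos(161°) = 17.1020*(-0.94552) = -16.1703
b = 17.1020*sin(161°) = 17.1020*0.32557 = 5.5679

-16.1703 + 5.5679i


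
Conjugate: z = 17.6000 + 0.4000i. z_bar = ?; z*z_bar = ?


z_bar = 17.6000 - 0.4000i
z*z_bar = 17.6^2 + 0.4^2 = 309.76 + 0.16 = 309.92

z_bar = 17.6000 - 0.4000i, z*z_bar = 309.92


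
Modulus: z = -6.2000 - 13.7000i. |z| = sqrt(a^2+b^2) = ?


|z| = sqrt((-6.2)^2 + (-13.7)^2) = sqrt(38.44 + 187.69) = sqrt(226.13) = 15.0376

|z| = 15.0376


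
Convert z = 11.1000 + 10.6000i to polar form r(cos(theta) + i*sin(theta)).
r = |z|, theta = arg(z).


r = sqrt(123.21+112.36) = sqrt(235.57) = 15.3483
theta = atan2(10.6, 11.1) = 43.6801 degrees

r = 15.3483, theta = 43.6801 degrees


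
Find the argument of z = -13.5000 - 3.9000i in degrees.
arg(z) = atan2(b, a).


Re = -13.5, Im = -3.9
arg = atan2(-3.9, -13.5) = -163.8866 degrees

arg(z) = -163.8866 degrees


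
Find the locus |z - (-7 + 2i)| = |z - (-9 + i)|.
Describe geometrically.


Equal distances means the locus is the perpendicular bisector of z1 and z2.
Midpoint = ((-7+(-9))/2, (2+1)/2) = (-8.0000, 1.5000)

Perpendicular bisector through (-8.0000, 1.5000)


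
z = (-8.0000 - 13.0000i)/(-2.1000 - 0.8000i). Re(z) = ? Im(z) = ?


Multiply by conjugate: (-8.0000 - 13.0000i)(-2.1000 + 0.8000i) / ((-2.1)^2 + (-0.8)^2)
Numerator real = -8*(-2.1) - (13)*(-0.8) = 27.2
Numerator imag = -13*(-2.1) - (-8)*(-0.8) = 20.9
Denominator = 5.05
Re(z) = 27.2/5.05 = 5.3861
Im(z) = 20.9/5.05 = 4.1386

Re(z) = 5.3861, Im(z) = 4.1386


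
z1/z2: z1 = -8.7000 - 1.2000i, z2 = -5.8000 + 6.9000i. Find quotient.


Conjugate of z2 = -5.8000 - 6.9000i
Numerator: (-8.7000 - 1.2000i)(-5.8000 - 6.9000i) = 42.1800 + 66.9900i
Denominator: (-5.8)^2 + 6.9^2 = 81.25
Result = (42.1800 + 66.9900i)/81.25

0.5191 + 0.8245i


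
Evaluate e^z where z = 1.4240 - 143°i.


e^1.4240 = 4.1537
cos(-143°) = -0.79864
sin(-143°) = -0.60182
Real = 4.1537*(-0.79864) = -3.3173
Imag = 4.1537*(-0.60182) = -2.4998

-3.3173 - 2.4998i


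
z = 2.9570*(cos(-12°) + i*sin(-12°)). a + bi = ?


a = 2.9570*cos(-12°) = 2.9570*0.97815 = 2.8924
b = 2.9570*sin(-12°) = 2.9570*(-0.2079) = -0.6148

2.8924 - 0.6148i


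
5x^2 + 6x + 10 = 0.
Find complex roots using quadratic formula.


disc = 6^2 - 4*5*10 = 36 - 200 = -164
sqrt(|disc|) = sqrt(164) = 12.8062
Real part = -6/(2*5) = -0.6000
Imag part = 12.8062/(2*5) = 1.2806

-0.6000 ± 1.2806i


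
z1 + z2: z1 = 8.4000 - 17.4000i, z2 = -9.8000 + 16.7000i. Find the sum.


Real: 8.4 - 9.8 = -1.4
Imag: -17.4 + 16.7 = -0.7

-1.4000 - 0.7000i


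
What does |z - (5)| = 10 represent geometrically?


|z - z0| = r is a circle with center z0 and radius r.
Center = (5, 0), radius = 10

Circle with center (5, 0) and radius 10


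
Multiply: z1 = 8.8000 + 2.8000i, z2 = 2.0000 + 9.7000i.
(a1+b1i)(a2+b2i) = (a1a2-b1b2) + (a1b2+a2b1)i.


Real = 8.8*2 - 2.8*9.7 = 17.6 - 27.16 = -9.56
Imag = 8.8*9.7 + 2*2.8 = 85.36 + 5.6 = 90.96

-9.5600 + 90.9600i


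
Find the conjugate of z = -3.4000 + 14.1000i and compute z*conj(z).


z_bar = -3.4000 - 14.1000i
z*z_bar = (-3.4)^2 + 14.1^2 = 11.56 + 198.81 = 210.37

z_bar = -3.4000 - 14.1000i, z*z_bar = 210.37


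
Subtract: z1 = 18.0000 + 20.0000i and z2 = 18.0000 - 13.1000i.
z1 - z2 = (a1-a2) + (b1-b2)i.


Real: 18 - 18 = 0
Imag: 20 + 13.1 = 33.1

33.1000i


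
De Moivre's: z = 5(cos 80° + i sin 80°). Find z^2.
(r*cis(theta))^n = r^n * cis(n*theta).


r^2 = 5^2 = 25
n*theta = 2*80° = 160° = 160° (mod 360)
a = 25*cos(160°) = -23.4923
b = 25*sin(160°) = 8.5505

25 cis(160°) = -23.4923 + 8.5505i


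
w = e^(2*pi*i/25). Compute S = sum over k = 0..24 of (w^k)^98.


The roots are w_k = w^k with w = e^(2*pi*i/25), and (w^k)^98 = (w^98)^k.
So S = 1 + u + u^2 + ... + u^(24) with u = w^98.
98 = 3*25 + 23, so 98 is not a multiple of 25: u = (w^25)^3 * w^23 = w^23 ≠ 1 (w is a primitive 25th root), while u^25 = (w^25)^98 = 1.
Geometric series: S = (1 - u^25)/(1 - u) = (1 - 1)/(1 - u) = 0

S = 0


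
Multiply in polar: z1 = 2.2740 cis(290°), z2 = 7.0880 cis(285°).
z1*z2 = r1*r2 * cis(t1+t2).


r = 2.2740 * 7.0880 = 16.1181
theta = 290° + 285° = 575° = 215° (mod 360)

16.1181 cis(215°)


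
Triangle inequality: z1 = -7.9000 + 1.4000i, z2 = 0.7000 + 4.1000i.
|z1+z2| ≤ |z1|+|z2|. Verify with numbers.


|z1| = sqrt((-7.9)^2 + 1.4^2) = sqrt(64.37) = 8.0231
|z2| = sqrt(0.7^2 + 4.1^2) = sqrt(17.3) = 4.1593
z1+z2 = -7.2000 + 5.5000i
|z1+z2| = sqrt(82.09) = 9.0604
|z1|+|z2| = 8.0231 + 4.1593 = 12.1824

|z1+z2| = 9.0604 ≤ |z1|+|z2| = 12.1824 (verified)


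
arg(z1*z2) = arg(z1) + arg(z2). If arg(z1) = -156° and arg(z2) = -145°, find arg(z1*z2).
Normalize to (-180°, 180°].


arg(z1*z2) = -156° - 145° = -301°
Normalized to (-180°, 180°]: 59°

59°


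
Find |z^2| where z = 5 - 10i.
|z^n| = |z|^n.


|z| = sqrt(25+100) = sqrt(125) = 11.1803
|z^2| = |z|^2 = (sqrt(125))^2 = 125

|z^2| = 125


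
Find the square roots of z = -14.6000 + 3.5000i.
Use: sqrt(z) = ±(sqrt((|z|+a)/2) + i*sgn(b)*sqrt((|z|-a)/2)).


|z| = sqrt(213.16+12.25) = 15.0137
sqrt((|z|+a)/2) = sqrt((15.0137+(-14.6))/2) = sqrt(0.2068) = 0.4548
sqrt((|z|-a)/2) = sqrt((15.0137-(-14.6))/2) = sqrt(14.8068) = 3.8480

±(0.4548 + 3.8480i) i.e. 0.4548 + 3.8480i and -0.4548 - 3.8480i


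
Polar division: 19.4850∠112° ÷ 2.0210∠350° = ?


r = 19.4850 / 2.0210 = 9.6413
theta = 112° - 350° = -238° = 122° (mod 360)

9.6413 cis(122°)


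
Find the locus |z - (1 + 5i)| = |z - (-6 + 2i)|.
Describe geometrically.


Equal distances means the locus is the perpendicular bisector of z1 and z2.
Midpoint = ((1+(-6))/2, (5+2)/2) = (-2.5000, 3.5000)

Perpendicular bisector through (-2.5000, 3.5000)


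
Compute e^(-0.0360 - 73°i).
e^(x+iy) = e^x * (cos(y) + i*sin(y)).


e^-0.0360 = 0.9646
cos(-73°) = 0.2924
sin(-73°) = -0.956305
Real = 0.9646*0.2924 = 0.2820
Imag = 0.9646*(-0.956305) = -0.9225

0.2820 - 0.9225i


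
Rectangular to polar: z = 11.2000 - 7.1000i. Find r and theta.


r = sqrt(125.44+50.41) = sqrt(175.85) = 13.2608
theta = atan2(-7.1, 11.2) = -32.3718 degrees

r = 13.2608, theta = -32.3718 degrees


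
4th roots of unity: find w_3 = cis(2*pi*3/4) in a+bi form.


Angle = 360*3/4 = 270°
a = cos(270°) = 0
b = sin(270°) = -1.0000

0 - 1.0000i


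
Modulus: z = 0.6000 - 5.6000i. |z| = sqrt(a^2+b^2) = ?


|z| = sqrt(0.6^2 + (-5.6)^2) = sqrt(0.36 + 31.36) = sqrt(31.72) = 5.6321

|z| = 5.6321


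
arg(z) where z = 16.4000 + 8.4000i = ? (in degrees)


Re = 16.4, Im = 8.4
arg = atan2(8.4, 16.4) = 27.1213 degrees

arg(z) = 27.1213 degrees


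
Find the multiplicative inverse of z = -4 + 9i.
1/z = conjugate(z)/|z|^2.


|z|^2 = 16+81 = 97
1/z = (-4 - 9i)/97

1/z = -0.0412 - 0.0928i


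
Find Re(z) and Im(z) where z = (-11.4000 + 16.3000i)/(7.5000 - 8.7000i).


Multiply by conjugate: (-11.4000 + 16.3000i)(7.5000 + 8.7000i) / (7.5^2 + (-8.7)^2)
Numerator real = -11.4*7.5 + 16.3*(-8.7) = -227.31
Numerator imag = 16.3*7.5 - (-11.4)*(-8.7) = 23.07
Denominator = 131.94
Re(z) = -227.31/131.94 = -1.7228
Im(z) = 23.07/131.94 = 0.1749

Re(z) = -1.7228, Im(z) = 0.1749


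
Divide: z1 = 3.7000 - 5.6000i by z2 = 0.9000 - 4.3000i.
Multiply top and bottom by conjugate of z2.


Conjugate of z2 = 0.9000 + 4.3000i
Numerator: (3.7000 - 5.6000i)(0.9000 + 4.3000i) = 27.4100 + 10.8700i
Denominator: 0.9^2 + (-4.3)^2 = 19.3
Result = (27.4100 + 10.8700i)/19.3

1.4202 + 0.5632i


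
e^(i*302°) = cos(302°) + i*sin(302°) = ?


cos(302°) = 0.5299
sin(302°) = -0.8480

e^(i*302°) = 0.5299 - 0.8480i


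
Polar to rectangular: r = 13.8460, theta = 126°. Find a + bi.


a = 13.8460*cos(126°) = 13.8460*(-0.58779) = -8.1385
b = 13.8460*sin(126°) = 13.8460*0.809017 = 11.2016

-8.1385 + 11.2016i


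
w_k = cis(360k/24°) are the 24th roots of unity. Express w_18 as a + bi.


Angle = 360*18/24 = 270°
a = cos(270°) = 0
b = sin(270°) = -1.0000

0 - 1.0000i


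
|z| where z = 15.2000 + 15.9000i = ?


|z| = sqrt(15.2^2 + 15.9^2) = sqrt(231.04 + 252.81) = sqrt(483.85) = 21.9966

|z| = 21.9966


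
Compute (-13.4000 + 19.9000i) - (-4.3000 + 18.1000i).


Real: -13.4 + 4.3 = -9.1
Imag: 19.9 - 18.1 = 1.8

-9.1000 + 1.8000i


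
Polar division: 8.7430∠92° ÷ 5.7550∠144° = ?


r = 8.7430 / 5.7550 = 1.5192
theta = 92° - 144° = -52° = 308° (mod 360)

1.5192 cis(308°)


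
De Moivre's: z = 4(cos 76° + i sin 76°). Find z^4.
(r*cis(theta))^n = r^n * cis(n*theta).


r^4 = 4^4 = 256
n*theta = 4*76° = 304° = 304° (mod 360)
a = 256*cos(304°) = 143.1534
b = 256*sin(304°) = -212.2336

256 cis(304°) = 143.1534 - 212.2336i


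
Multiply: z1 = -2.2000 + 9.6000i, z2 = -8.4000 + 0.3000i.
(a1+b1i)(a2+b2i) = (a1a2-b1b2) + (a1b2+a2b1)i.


Real = -2.2*(-8.4) - 9.6*0.3 = 18.48 - 2.88 = 15.6
Imag = -2.2*0.3 - (8.4)*9.6 = -0.66 - (80.64) = -81.3

15.6000 - 81.3000i


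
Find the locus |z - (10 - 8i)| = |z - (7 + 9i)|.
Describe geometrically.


Equal distances means the locus is the perpendicular bisector of z1 and z2.
Midpoint = ((10+7)/2, (-8+9)/2) = (8.5000, 0.5000)

Perpendicular bisector through (8.5000, 0.5000)


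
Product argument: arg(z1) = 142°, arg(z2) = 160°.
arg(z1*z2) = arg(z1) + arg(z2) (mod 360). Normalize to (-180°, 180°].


arg(z1*z2) = 142° + 160° = 302°
Normalized to (-180°, 180°]: -58°

-58°


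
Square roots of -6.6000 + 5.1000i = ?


|z| = sqrt(43.56+26.01) = 8.3409
sqrt((|z|+a)/2) = sqrt((8.3409+(-6.6))/2) = sqrt(0.8704) = 0.9330
sqrt((|z|-a)/2) = sqrt((8.3409-(-6.6))/2) = sqrt(7.4704) = 2.7332

±(0.9330 + 2.7332i) i.e. 0.9330 + 2.7332i and -0.9330 - 2.7332i


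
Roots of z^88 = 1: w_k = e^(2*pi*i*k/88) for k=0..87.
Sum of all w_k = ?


The sum of all 88th roots of unity is 0.
Geometric series: (1 - w^88)/(1 - w) = (1-1)/(1-w) = 0 since w^88 = 1, w ≠ 1.
Alternatively: coefficient of z^87 in z^88 - 1 is 0.

0


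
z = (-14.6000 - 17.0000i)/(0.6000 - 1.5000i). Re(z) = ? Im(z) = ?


Multiply by conjugate: (-14.6000 - 17.0000i)(0.6000 + 1.5000i) / (0.6^2 + (-1.5)^2)
Numerator real = -14.6*0.6 - (17)*(-1.5) = 16.74
Numerator imag = -17*0.6 - (-14.6)*(-1.5) = -32.1
Denominator = 2.61
Re(z) = 16.74/2.61 = 6.4138
Im(z) = -32.1/2.61 = -12.2989

Re(z) = 6.4138, Im(z) = -12.2989


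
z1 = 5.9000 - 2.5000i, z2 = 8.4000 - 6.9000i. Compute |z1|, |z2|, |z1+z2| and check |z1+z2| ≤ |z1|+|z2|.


|z1| = sqrt(5.9^2 + (-2.5)^2) = sqrt(41.06) = 6.4078
|z2| = sqrt(8.4^2 + (-6.9)^2) = sqrt(118.17) = 10.8706
z1+z2 = 14.3000 - 9.4000i
|z1+z2| = sqrt(292.85) = 17.1129
|z1|+|z2| = 6.4078 + 10.8706 = 17.2784

|z1+z2| = 17.1129 ≤ |z1|+|z2| = 17.2784 (verified)


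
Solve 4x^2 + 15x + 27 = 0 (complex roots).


disc = 15^2 - 4*4*27 = 225 - 432 = -207
sqrt(|disc|) = sqrt(207) = 14.3875
Real part = -15/(2*4) = -1.8750
Imag part = 14.3875/(2*4) = 1.7984

-1.8750 ± 1.7984i


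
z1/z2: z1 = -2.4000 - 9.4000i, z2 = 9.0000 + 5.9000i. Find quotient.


Conjugate of z2 = 9.0000 - 5.9000i
Numerator: (-2.4000 - 9.4000i)(9.0000 - 5.9000i) = -77.0600 - 70.4400i
Denominator: 9^2 + 5.9^2 = 115.81
Result = (-77.0600 - 70.4400i)/115.81

-0.6654 - 0.6082i


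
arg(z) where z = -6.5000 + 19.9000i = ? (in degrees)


Re = -6.5, Im = 19.9
arg = atan2(19.9, -6.5) = 108.0888 degrees

arg(z) = 108.0888 degrees


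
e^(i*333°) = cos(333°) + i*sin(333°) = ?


cos(333°) = 0.8910
sin(333°) = -0.4540

e^(i*333°) = 0.8910 - 0.4540i


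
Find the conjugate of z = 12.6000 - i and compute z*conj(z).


z_bar = 12.6000 + i
z*z_bar = 12.6^2 + (-1)^2 = 158.76 + 1 = 159.76

z_bar = 12.6000 + i, z*z_bar = 159.76


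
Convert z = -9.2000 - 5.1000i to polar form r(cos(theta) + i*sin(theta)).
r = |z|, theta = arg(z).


r = sqrt(84.64+26.01) = sqrt(110.65) = 10.5190
theta = atan2(-5.1, -9.2) = -150.9983 degrees

r = 10.5190, theta = -150.9983 degrees


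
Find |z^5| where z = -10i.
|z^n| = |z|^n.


|z| = sqrt(0+100) = sqrt(100) = 10
|z^5| = |z|^5 = 10^5 = 100000

|z^5| = 100000


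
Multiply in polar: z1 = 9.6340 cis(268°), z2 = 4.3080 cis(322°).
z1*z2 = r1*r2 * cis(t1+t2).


r = 9.6340 * 4.3080 = 41.5033
theta = 268° + 322° = 590° = 230° (mod 360)

41.5033 cis(230°)


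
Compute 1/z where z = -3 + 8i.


|z|^2 = 9+64 = 73
1/z = (-3 - 8i)/73

1/z = -0.0411 - 0.1096i


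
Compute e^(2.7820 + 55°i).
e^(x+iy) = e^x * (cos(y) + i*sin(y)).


e^2.7820 = 16.1513
cos(55°) = 0.573576
sin(55°) = 0.819152
Real = 16.1513*0.573576 = 9.2640
Imag = 16.1513*0.819152 = 13.2304

9.2640 + 13.2304i


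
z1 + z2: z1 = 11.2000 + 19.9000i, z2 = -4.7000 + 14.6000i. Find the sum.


Real: 11.2 - 4.7 = 6.5
Imag: 19.9 + 14.6 = 34.5

6.5000 + 34.5000i


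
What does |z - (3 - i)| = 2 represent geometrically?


|z - z0| = r is a circle with center z0 and radius r.
Center = (3, -1), radius = 2

Circle with center (3, -1) and radius 2


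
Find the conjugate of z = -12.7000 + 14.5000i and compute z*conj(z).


z_bar = -12.7000 - 14.5000i
z*z_bar = (-12.7)^2 + 14.5^2 = 161.29 + 210.25 = 371.54

z_bar = -12.7000 - 14.5000i, z*z_bar = 371.54


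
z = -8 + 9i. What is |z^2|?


|z| = sqrt(64+81) = sqrt(145) = 12.0416
|z^2| = |z|^2 = (sqrt(145))^2 = 145

|z^2| = 145


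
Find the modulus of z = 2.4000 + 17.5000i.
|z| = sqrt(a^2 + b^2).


|z| = sqrt(2.4^2 + 17.5^2) = sqrt(5.76 + 306.25) = sqrt(312.01) = 17.6638

|z| = 17.6638


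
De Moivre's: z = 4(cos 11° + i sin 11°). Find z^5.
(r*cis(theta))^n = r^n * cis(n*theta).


r^5 = 4^5 = 1024
n*theta = 5*11° = 55° = 55° (mod 360)
a = 1024*cos(55°) = 587.3423
b = 1024*sin(55°) = 838.8117

1024 cis(55°) = 587.3423 + 838.8117i


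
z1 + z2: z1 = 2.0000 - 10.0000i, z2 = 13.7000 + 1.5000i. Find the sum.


Real: 2 + 13.7 = 15.7
Imag: -10 + 1.5 = -8.5

15.7000 - 8.5000i


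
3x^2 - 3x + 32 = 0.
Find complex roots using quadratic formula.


disc = (-3)^2 - 4*3*32 = 9 - 384 = -375
sqrt(|disc|) = sqrt(375) = 19.3649
Real part = 3/(2*3) = 0.5000
Imag part = 19.3649/(2*3) = 3.2275

0.5000 ± 3.2275i


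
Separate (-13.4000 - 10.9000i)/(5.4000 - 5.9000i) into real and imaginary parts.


Multiply by conjugate: (-13.4000 - 10.9000i)(5.4000 + 5.9000i) / (5.4^2 + (-5.9)^2)
Numerator real = -13.4*5.4 - (10.9)*(-5.9) = -8.05
Numerator imag = -10.9*5.4 - (-13.4)*(-5.9) = -137.92
Denominator = 63.97
Re(z) = -8.05/63.97 = -0.1258
Im(z) = -137.92/63.97 = -2.1560

Re(z) = -0.1258, Im(z) = -2.1560


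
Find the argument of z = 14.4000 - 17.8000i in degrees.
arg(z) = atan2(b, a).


Re = 14.4, Im = -17.8
arg = atan2(-17.8, 14.4) = -51.0275 degrees

arg(z) = -51.0275 degrees


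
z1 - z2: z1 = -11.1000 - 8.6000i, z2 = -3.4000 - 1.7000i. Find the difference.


Real: -11.1 + 3.4 = -7.7
Imag: -8.6 + 1.7 = -6.9

-7.7000 - 6.9000i


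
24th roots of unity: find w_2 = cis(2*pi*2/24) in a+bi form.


Angle = 360*2/24 = 30°
a = cos(30°) = 0.8660
b = sin(30°) = 0.5000

0.8660 + 0.5000i


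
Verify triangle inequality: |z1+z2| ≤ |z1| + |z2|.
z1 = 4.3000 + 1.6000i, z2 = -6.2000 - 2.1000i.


|z1| = sqrt(4.3^2 + 1.6^2) = sqrt(21.05) = 4.5880
|z2| = sqrt((-6.2)^2 + (-2.1)^2) = sqrt(42.85) = 6.5460
z1+z2 = -1.9000 - 0.5000i
|z1+z2| = sqrt(3.86) = 1.9647
|z1|+|z2| = 4.5880 + 6.5460 = 11.1340

|z1+z2| = 1.9647 ≤ |z1|+|z2| = 11.1340 (verified)


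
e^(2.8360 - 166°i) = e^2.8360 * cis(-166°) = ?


e^2.8360 = 17.0474
cos(-166°) = -0.9703
sin(-166°) = -0.24192
Real = 17.0474*(-0.9703) = -16.5411
Imag = 17.0474*(-0.24192) = -4.1241

-16.5411 - 4.1241i


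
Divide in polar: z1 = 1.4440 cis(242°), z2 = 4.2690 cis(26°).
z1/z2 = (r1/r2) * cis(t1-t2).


r = 1.4440 / 4.2690 = 0.3383
theta = 242° - 26° = 216° = 216° (mod 360)

0.3383 cis(216°)


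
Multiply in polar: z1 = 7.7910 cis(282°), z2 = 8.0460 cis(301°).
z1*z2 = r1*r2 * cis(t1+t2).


r = 7.7910 * 8.0460 = 62.6864
theta = 282° + 301° = 583° = 223° (mod 360)

62.6864 cis(223°)


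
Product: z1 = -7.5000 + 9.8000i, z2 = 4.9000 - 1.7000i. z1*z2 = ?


Real = -7.5*4.9 - 9.8*(-1.7) = -36.75 - (-16.66) = -20.09
Imag = -7.5*(-1.7) + 4.9*9.8 = 12.75 + 48.02 = 60.77

-20.0900 + 60.7700i


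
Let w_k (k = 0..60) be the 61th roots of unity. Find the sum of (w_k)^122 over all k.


The roots are w_k = w^k with w = e^(2*pi*i/61), and (w^k)^122 = (w^122)^k.
So S = 1 + u + u^2 + ... + u^(60) with u = w^122.
122 = 2*61 + 0, so 122 is a multiple of 61 and u = (w^61)^2 = 1.
Every one of the 61 terms equals 1: S = 61

S = 61


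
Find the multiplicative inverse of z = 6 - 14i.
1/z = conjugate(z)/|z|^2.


|z|^2 = 36+196 = 232
1/z = (6 + 14i)/232

1/z = 0.0259 + 0.0603i


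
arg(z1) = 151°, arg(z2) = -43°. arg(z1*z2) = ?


arg(z1*z2) = 151° - 43° = 108°
Normalized to (-180°, 180°]: 108°

108°


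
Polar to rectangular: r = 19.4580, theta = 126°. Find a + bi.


a = 19.4580*cos(126°) = 19.4580*(-0.587785) = -11.4371
b = 19.4580*sin(126°) = 19.4580*0.80902 = 15.7419

-11.4371 + 15.7419i


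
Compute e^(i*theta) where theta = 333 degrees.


cos(333°) = 0.8910
sin(333°) = -0.4540

e^(i*333°) = 0.8910 - 0.4540i


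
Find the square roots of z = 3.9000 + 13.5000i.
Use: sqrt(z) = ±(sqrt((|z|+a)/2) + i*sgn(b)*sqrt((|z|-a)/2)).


|z| = sqrt(15.21+182.25) = 14.0520
sqrt((|z|+a)/2) = sqrt((14.0520+3.9)/2) = sqrt(8.9760) = 2.9960
sqrt((|z|-a)/2) = sqrt((14.0520-3.9)/2) = sqrt(5.0760) = 2.2530

±(2.9960 + 2.2530i) i.e. 2.9960 + 2.2530i and -2.9960 - 2.2530i


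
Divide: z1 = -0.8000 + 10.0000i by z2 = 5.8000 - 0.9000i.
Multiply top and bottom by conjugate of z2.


Conjugate of z2 = 5.8000 + 0.9000i
Numerator: (-0.8000 + 10.0000i)(5.8000 + 0.9000i) = -13.6400 + 57.2800i
Denominator: 5.8^2 + (-0.9)^2 = 34.45
Result = (-13.6400 + 57.2800i)/34.45

-0.3959 + 1.6627i


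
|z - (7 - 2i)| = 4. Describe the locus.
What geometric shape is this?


|z - z0| = r is a circle with center z0 and radius r.
Center = (7, -2), radius = 4

Circle with center (7, -2) and radius 4


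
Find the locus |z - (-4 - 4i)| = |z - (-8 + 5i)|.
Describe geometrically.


Equal distances means the locus is the perpendicular bisector of z1 and z2.
Midpoint = ((-4+(-8))/2, (-4+5)/2) = (-6.0000, 0.5000)

Perpendicular bisector through (-6.0000, 0.5000)
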